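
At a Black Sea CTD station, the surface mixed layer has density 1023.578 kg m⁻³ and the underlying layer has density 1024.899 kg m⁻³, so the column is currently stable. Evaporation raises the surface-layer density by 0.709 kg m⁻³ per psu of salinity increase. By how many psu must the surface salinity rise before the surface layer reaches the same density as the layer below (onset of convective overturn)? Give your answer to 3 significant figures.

1.86 psu

Density deficit of the surface layer: 1024.899 − 1023.578 = 1.321 kg m⁻³.
Required change = 1.321 / 0.709 = 1.86 psu.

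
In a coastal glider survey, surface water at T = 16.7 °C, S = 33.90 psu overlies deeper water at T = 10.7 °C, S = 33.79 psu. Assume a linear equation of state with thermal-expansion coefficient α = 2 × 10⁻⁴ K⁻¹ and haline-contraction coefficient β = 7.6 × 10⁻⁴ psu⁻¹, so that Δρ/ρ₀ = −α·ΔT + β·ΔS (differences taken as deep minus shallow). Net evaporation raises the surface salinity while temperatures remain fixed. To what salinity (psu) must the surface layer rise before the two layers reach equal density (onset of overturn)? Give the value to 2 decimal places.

35.37 psu

Neutral buoyancy requires −α(T_deep − T_surf) + β(S_deep − S_surf′) = 0.
S_surf′ = S_deep − (α/β)·ΔT = 33.79 − (2 × 10⁻⁴/7.6 × 10⁻⁴)·(-6.0) = 35.3689 psu.
Increase required: 35.3689 − 33.90 = 1.4689 psu.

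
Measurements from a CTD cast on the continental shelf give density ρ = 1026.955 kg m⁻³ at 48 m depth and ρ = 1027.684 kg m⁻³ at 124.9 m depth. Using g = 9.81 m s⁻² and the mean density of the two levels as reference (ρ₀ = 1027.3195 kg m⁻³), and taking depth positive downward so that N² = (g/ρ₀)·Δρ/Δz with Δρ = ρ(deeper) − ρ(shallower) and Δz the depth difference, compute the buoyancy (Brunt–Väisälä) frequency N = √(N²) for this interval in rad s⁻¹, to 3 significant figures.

9.51 × 10⁻³ rad s⁻¹

Δρ = 1027.684 − 1026.955 = 0.729 kg m⁻³ over Δz = 124.9 − 48 = 76.9 m.
N² = (9.81/1027.3195) × (0.729/76.9) = 9.0524 × 10⁻⁵ s⁻².
N = √(9.0524 × 10⁻⁵) = 9.5144 × 10⁻³ rad s⁻¹ ≈ 9.51 × 10⁻³ rad s⁻¹.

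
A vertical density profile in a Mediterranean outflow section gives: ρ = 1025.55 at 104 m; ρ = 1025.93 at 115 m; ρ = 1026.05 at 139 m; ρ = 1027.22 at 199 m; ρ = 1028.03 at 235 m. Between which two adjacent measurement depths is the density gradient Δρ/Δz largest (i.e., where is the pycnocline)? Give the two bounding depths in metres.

104–115 m

Compute the density gradient over each adjacent pair:
  104–115 m: Δρ/Δz = 0.38/11 = 0.035 kg m⁻⁴
  115–139 m: Δρ/Δz = 0.12/24 = 5.0 × 10⁻³ kg m⁻⁴
  139–199 m: Δρ/Δz = 1.17/60 = 0.019 kg m⁻⁴
  199–235 m: Δρ/Δz = 0.81/36 = 0.023 kg m⁻⁴
The largest gradient is in the 104–115 m interval — the pycnocline.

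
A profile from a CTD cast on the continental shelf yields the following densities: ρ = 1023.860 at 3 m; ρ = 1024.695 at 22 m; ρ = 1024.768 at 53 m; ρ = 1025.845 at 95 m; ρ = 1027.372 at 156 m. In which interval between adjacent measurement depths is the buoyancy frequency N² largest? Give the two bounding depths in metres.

Compute the density gradient over each adjacent pair:
  3–22 m: Δρ/Δz = 0.835/19 = 0.044 kg m⁻⁴
  22–53 m: Δρ/Δz = 0.073/31 = 2.4 × 10⁻³ kg m⁻⁴
  53–95 m: Δρ/Δz = 1.077/42 = 0.026 kg m⁻⁴
  95–156 m: Δρ/Δz = 1.527/61 = 0.025 kg m⁻⁴
The largest gradient is in the 3–22 m interval — the pycnocline.

3–22 m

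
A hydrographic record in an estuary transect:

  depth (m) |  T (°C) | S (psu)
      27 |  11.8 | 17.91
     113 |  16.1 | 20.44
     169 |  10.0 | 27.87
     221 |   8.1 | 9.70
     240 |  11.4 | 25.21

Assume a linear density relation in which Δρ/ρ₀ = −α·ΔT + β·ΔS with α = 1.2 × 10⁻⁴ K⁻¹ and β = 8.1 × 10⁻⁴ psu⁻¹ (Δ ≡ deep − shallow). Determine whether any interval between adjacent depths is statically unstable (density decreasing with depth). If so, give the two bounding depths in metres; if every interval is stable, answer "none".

Evaluate Δρ/ρ₀ = −αΔT + βΔS across each adjacent pair:
  27–113 m: −αΔT+βΔS = −(1.2 × 10⁻⁴)(+4.3)+(8.1 × 10⁻⁴)(+2.53) = 1.5 × 10⁻³ → stable
  113–169 m: −αΔT+βΔS = −(1.2 × 10⁻⁴)(-6.1)+(8.1 × 10⁻⁴)(+7.43) = 6.8 × 10⁻³ → stable
  169–221 m: −αΔT+βΔS = −(1.2 × 10⁻⁴)(-1.9)+(8.1 × 10⁻⁴)(-18.17) = -0.014 → UNSTABLE
  221–240 m: −αΔT+βΔS = −(1.2 × 10⁻⁴)(+3.3)+(8.1 × 10⁻⁴)(+15.51) = 0.012 → stable
The 169–221 m interval has Δρ < 0: lighter water underlies denser water.

169–221 m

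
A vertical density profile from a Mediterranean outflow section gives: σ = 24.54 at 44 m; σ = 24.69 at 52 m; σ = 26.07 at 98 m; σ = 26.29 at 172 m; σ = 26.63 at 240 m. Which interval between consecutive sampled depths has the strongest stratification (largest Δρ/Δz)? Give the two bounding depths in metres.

Compute the density gradient over each adjacent pair:
  44–52 m: Δρ/Δz = 0.15/8 = 0.019 kg m⁻⁴
  52–98 m: Δρ/Δz = 1.38/46 = 0.030 kg m⁻⁴
  98–172 m: Δρ/Δz = 0.22/74 = 3.0 × 10⁻³ kg m⁻⁴
  172–240 m: Δρ/Δz = 0.34/68 = 5.0 × 10⁻³ kg m⁻⁴
The largest gradient is in the 52–98 m interval — the pycnocline.

52–98 m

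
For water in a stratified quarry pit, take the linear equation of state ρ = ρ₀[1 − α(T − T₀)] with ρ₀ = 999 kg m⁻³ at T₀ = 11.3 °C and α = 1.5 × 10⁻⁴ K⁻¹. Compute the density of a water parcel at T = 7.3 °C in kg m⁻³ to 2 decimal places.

T − T₀ = -4.0 K.
Bracket = 1 − α·(-4.0) = 1 + (6.00 × 10⁻⁴) = 1.0006000.
ρ = 999 × 1.0006000 = 999.60 kg m⁻³.

999.60 kg m⁻³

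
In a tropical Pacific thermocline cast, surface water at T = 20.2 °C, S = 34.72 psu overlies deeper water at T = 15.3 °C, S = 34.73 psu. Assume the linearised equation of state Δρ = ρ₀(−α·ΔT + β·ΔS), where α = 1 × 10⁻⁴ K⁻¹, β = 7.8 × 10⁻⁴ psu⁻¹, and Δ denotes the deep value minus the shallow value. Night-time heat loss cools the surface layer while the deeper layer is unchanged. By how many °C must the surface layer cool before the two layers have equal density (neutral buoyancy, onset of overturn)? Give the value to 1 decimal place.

5.0 °C

Neutral buoyancy requires Δρ = 0, i.e. −α(T_deep − T_surf′) + β(S_deep − S_surf) = 0.
T_surf′ = T_deep − (β/α)·ΔS = 15.3 − (7.8 × 10⁻⁴/1 × 10⁻⁴)·(+0.01) = 15.222 °C.
Cooling required: 20.2 − (15.222) = 4.978 °C.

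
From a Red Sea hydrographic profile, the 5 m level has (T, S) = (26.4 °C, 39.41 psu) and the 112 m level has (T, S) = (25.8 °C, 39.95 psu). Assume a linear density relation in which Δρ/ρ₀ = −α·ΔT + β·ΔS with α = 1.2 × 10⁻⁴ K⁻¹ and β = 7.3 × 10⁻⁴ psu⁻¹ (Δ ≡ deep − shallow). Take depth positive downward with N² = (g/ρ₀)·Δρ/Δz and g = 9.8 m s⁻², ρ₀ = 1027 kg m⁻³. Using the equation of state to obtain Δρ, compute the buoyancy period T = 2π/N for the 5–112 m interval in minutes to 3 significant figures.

ΔT = -0.6 K, ΔS = +0.54 psu (deep − shallow).
Δρ/ρ₀ = −αΔT + βΔS = 7.20 × 10⁻⁵ + 3.942 × 10⁻⁴ = 4.662 × 10⁻⁴, so Δρ ≈ 0.4788 kg m⁻³.
N² = (g/ρ₀)·Δρ/Δz = g·(Δρ/ρ₀)/Δz = 9.8 × 4.662 × 10⁻⁴ / 107 = 4.2699 × 10⁻⁵ s⁻².
N = √(4.2699 × 10⁻⁵) = 6.5344 × 10⁻³ rad s⁻¹ → T = 2π/N = 961.56 s = 16.026 min ≈ 16.0 min.

16.0 min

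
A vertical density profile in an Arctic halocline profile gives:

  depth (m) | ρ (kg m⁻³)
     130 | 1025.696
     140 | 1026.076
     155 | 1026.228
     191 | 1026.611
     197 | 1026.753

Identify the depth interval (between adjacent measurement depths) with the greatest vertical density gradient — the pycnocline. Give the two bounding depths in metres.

Compute the density gradient over each adjacent pair:
  130–140 m: Δρ/Δz = 0.380/10 = 0.038 kg m⁻⁴
  140–155 m: Δρ/Δz = 0.152/15 = 0.010 kg m⁻⁴
  155–191 m: Δρ/Δz = 0.383/36 = 0.011 kg m⁻⁴
  191–197 m: Δρ/Δz = 0.142/6 = 0.024 kg m⁻⁴
The largest gradient is in the 130–140 m interval — the pycnocline.

130–140 m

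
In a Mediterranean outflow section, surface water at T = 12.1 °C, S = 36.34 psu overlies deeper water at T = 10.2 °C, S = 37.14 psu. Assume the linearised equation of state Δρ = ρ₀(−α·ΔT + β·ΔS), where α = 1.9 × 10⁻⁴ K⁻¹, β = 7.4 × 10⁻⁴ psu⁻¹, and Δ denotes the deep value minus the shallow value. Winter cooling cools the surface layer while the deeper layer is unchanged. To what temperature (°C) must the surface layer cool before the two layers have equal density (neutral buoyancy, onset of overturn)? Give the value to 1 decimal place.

7.1 °C

Neutral buoyancy requires Δρ = 0, i.e. −α(T_deep − T_surf′) + β(S_deep − S_surf) = 0.
T_surf′ = T_deep − (β/α)·ΔS = 10.2 − (7.4 × 10⁻⁴/1.9 × 10⁻⁴)·(+0.80) = 7.084 °C.
Cooling required: 12.1 − (7.084) = 5.016 °C.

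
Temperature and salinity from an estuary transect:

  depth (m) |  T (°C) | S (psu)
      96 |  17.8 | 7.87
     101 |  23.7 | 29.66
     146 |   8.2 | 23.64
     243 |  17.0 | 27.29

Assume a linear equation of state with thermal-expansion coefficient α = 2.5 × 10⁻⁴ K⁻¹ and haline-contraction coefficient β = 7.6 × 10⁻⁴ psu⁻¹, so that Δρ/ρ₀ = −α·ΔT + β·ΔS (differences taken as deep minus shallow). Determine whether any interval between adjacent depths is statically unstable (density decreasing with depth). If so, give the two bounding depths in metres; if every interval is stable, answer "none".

101–146 m

Evaluate Δρ/ρ₀ = −αΔT + βΔS across each adjacent pair:
  96–101 m: −αΔT+βΔS = −(2.5 × 10⁻⁴)(+5.9)+(7.6 × 10⁻⁴)(+21.79) = 0.015 → stable
  101–146 m: −αΔT+βΔS = −(2.5 × 10⁻⁴)(-15.5)+(7.6 × 10⁻⁴)(-6.02) = -7.0 × 10⁻⁴ → UNSTABLE
  146–243 m: −αΔT+βΔS = −(2.5 × 10⁻⁴)(+8.8)+(7.6 × 10⁻⁴)(+3.65) = 5.7 × 10⁻⁴ → stable
The 101–146 m interval has Δρ < 0: lighter water underlies denser water.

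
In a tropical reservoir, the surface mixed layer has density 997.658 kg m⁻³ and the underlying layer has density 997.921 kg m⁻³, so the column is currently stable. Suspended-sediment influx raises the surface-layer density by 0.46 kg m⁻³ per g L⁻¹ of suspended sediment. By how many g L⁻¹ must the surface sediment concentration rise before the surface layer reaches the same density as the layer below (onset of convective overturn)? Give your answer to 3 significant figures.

0.572 g L⁻¹

Density deficit of the surface layer: 997.921 − 997.658 = 0.263 kg m⁻³.
Required change = 0.263 / 0.46 = 0.572 g L⁻¹.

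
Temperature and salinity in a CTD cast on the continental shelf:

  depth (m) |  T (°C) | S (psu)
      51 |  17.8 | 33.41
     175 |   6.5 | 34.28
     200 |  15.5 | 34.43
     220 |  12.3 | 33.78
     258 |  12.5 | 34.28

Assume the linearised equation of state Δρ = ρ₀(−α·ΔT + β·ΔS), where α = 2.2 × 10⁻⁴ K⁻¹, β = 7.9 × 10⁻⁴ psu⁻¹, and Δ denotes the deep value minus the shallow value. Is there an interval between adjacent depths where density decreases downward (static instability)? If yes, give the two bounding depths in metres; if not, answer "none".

175–200 m

Evaluate Δρ/ρ₀ = −αΔT + βΔS across each adjacent pair:
  51–175 m: −αΔT+βΔS = −(2.2 × 10⁻⁴)(-11.3)+(7.9 × 10⁻⁴)(+0.87) = 3.2 × 10⁻³ → stable
  175–200 m: −αΔT+βΔS = −(2.2 × 10⁻⁴)(+9.0)+(7.9 × 10⁻⁴)(+0.15) = -1.9 × 10⁻³ → UNSTABLE
  200–220 m: −αΔT+βΔS = −(2.2 × 10⁻⁴)(-3.2)+(7.9 × 10⁻⁴)(-0.65) = 1.9 × 10⁻⁴ → stable
  220–258 m: −αΔT+βΔS = −(2.2 × 10⁻⁴)(+0.2)+(7.9 × 10⁻⁴)(+0.50) = 3.5 × 10⁻⁴ → stable
The 175–200 m interval has Δρ < 0: lighter water underlies denser water.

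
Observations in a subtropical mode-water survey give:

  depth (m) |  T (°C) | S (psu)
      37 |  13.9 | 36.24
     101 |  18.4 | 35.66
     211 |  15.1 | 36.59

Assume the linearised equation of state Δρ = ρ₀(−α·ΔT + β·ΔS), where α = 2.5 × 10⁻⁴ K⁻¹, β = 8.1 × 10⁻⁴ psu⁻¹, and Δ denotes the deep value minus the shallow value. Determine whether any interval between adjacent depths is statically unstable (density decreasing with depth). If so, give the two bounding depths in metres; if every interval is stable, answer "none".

37–101 m

Evaluate Δρ/ρ₀ = −αΔT + βΔS across each adjacent pair:
  37–101 m: −αΔT+βΔS = −(2.5 × 10⁻⁴)(+4.5)+(8.1 × 10⁻⁴)(-0.58) = -1.6 × 10⁻³ → UNSTABLE
  101–211 m: −αΔT+βΔS = −(2.5 × 10⁻⁴)(-3.3)+(8.1 × 10⁻⁴)(+0.93) = 1.6 × 10⁻³ → stable
The 37–101 m interval has Δρ < 0: lighter water underlies denser water.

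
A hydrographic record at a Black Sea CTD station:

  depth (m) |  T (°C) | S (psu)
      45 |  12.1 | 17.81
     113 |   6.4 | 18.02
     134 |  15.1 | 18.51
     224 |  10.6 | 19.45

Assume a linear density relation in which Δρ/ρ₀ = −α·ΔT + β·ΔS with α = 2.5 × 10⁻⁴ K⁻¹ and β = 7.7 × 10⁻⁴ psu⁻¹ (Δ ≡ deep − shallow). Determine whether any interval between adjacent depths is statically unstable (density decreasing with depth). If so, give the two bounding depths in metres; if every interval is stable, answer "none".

Evaluate Δρ/ρ₀ = −αΔT + βΔS across each adjacent pair:
  45–113 m: −αΔT+βΔS = −(2.5 × 10⁻⁴)(-5.7)+(7.7 × 10⁻⁴)(+0.21) = 1.6 × 10⁻³ → stable
  113–134 m: −αΔT+βΔS = −(2.5 × 10⁻⁴)(+8.7)+(7.7 × 10⁻⁴)(+0.49) = -1.8 × 10⁻³ → UNSTABLE
  134–224 m: −αΔT+βΔS = −(2.5 × 10⁻⁴)(-4.5)+(7.7 × 10⁻⁴)(+0.94) = 1.8 × 10⁻³ → stable
The 113–134 m interval has Δρ < 0: lighter water underlies denser water.

113–134 m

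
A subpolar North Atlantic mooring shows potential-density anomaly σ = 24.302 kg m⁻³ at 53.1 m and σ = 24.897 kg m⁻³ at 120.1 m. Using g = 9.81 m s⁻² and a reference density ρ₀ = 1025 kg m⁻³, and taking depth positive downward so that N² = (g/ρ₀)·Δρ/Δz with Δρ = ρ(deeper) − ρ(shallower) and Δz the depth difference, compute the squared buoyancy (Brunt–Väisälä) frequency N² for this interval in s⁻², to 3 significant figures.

Δρ = 1024.897 − 1024.302 = 0.595 kg m⁻³ over Δz = 120.1 − 53.1 = 67 m.
N² = (9.81/1025) × (0.595/67) = 8.4994 × 10⁻⁵ s⁻² ≈ 8.50 × 10⁻⁵ s⁻².

8.50 × 10⁻⁵ s⁻²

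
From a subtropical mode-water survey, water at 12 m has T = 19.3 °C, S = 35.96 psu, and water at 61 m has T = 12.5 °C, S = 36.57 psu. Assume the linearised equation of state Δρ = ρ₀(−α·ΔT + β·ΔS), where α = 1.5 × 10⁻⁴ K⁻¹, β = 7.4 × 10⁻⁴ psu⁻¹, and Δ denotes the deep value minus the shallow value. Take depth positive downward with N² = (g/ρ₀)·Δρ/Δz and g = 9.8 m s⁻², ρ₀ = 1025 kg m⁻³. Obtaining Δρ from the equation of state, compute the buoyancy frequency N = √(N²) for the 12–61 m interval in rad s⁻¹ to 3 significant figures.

ΔT = -6.8 K, ΔS = +0.61 psu (deep − shallow).
Δρ/ρ₀ = −αΔT + βΔS = 1.02 × 10⁻³ + 4.514 × 10⁻⁴ = 1.4714 × 10⁻³, so Δρ ≈ 1.508 kg m⁻³.
N² = (g/ρ₀)·Δρ/Δz = g·(Δρ/ρ₀)/Δz = 9.8 × 1.4714 × 10⁻³ / 49 = 2.9428 × 10⁻⁴ s⁻².
N = √(2.9428 × 10⁻⁴) = 0.017155 rad s⁻¹ ≈ 0.0172 rad s⁻¹.

0.0172 rad s⁻¹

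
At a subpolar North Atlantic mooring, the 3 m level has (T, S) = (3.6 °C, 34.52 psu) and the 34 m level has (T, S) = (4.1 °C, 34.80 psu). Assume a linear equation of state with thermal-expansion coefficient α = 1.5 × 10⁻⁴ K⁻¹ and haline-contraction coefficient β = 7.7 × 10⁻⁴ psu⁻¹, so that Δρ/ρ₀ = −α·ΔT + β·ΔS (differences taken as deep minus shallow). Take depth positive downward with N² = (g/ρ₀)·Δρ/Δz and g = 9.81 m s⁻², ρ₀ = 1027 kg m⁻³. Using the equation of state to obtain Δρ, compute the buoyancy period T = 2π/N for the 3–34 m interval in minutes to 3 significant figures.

ΔT = +0.5 K, ΔS = +0.28 psu (deep − shallow).
Δρ/ρ₀ = −αΔT + βΔS = -7.50 × 10⁻⁵ + 2.156 × 10⁻⁴ = 1.406 × 10⁻⁴, so Δρ ≈ 0.1444 kg m⁻³.
N² = (g/ρ₀)·Δρ/Δz = g·(Δρ/ρ₀)/Δz = 9.81 × 1.406 × 10⁻⁴ / 31 = 4.4493 × 10⁻⁵ s⁻².
N = √(4.4493 × 10⁻⁵) = 6.6703 × 10⁻³ rad s⁻¹ → T = 2π/N = 941.96 s = 15.699 min ≈ 15.7 min.

15.7 min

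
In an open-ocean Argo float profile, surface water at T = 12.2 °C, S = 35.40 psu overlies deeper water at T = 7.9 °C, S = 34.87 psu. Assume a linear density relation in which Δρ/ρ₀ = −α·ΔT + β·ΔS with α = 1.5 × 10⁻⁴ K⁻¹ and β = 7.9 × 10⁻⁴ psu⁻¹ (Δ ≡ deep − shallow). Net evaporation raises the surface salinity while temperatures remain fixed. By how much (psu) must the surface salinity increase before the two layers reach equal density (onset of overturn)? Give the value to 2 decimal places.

0.29 psu

Neutral buoyancy requires −α(T_deep − T_surf) + β(S_deep − S_surf′) = 0.
S_surf′ = S_deep − (α/β)·ΔT = 34.87 − (1.5 × 10⁻⁴/7.9 × 10⁻⁴)·(-4.3) = 35.6865 psu.
Increase required: 35.6865 − 35.40 = 0.2865 psu.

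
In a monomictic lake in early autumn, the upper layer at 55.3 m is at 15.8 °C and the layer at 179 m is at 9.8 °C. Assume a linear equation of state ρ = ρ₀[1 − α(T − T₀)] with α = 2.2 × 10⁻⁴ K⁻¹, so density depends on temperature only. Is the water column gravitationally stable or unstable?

ΔT = 9.8 − 15.8 = -6.0 K, so Δρ/ρ₀ = −αΔT = 1.32 × 10⁻³.
Δρ/ρ₀ > 0, so Δρ > 0: deeper water is denser → statically stable.

stable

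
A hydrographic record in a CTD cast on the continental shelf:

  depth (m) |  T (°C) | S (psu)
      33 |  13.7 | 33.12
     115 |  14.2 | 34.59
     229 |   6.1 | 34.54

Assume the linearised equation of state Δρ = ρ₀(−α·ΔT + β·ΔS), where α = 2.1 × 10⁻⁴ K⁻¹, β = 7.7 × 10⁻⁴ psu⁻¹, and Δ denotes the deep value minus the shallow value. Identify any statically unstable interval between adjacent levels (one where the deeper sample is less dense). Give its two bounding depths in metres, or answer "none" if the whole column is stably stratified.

Evaluate Δρ/ρ₀ = −αΔT + βΔS across each adjacent pair:
  33–115 m: −αΔT+βΔS = −(2.1 × 10⁻⁴)(+0.5)+(7.7 × 10⁻⁴)(+1.47) = 1.0 × 10⁻³ → stable
  115–229 m: −αΔT+βΔS = −(2.1 × 10⁻⁴)(-8.1)+(7.7 × 10⁻⁴)(-0.05) = 1.7 × 10⁻³ → stable
Every interval has Δρ > 0: the column is stably stratified throughout.

none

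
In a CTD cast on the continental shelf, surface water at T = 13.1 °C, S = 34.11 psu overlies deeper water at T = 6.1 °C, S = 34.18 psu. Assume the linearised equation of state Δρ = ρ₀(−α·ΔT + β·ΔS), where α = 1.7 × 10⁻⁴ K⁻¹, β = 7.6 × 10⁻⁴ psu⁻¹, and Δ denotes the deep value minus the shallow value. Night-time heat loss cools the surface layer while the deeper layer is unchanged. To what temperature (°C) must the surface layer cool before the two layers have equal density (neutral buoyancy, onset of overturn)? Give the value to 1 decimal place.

5.8 °C

Neutral buoyancy requires Δρ = 0, i.e. −α(T_deep − T_surf′) + β(S_deep − S_surf) = 0.
T_surf′ = T_deep − (β/α)·ΔS = 6.1 − (7.6 × 10⁻⁴/1.7 × 10⁻⁴)·(+0.07) = 5.787 °C.
Cooling required: 13.1 − (5.787) = 7.313 °C.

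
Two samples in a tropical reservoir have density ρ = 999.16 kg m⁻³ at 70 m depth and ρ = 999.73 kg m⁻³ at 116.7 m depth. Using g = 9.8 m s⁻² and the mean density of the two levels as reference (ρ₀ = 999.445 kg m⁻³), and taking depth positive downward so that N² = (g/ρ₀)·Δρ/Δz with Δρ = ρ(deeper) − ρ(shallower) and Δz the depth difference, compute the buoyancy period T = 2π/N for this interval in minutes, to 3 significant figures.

9.57 min

Δρ = 999.73 − 999.16 = 0.57 kg m⁻³ over Δz = 116.7 − 70 = 46.7 m.
N² = (9.8/999.445) × (0.57/46.7) = 1.1968 × 10⁻⁴ s⁻².
N = √(1.1968 × 10⁻⁴) = 0.010940 rad s⁻¹, so T = 2π/N = 574.33 s = 9.5722 min ≈ 9.57 min.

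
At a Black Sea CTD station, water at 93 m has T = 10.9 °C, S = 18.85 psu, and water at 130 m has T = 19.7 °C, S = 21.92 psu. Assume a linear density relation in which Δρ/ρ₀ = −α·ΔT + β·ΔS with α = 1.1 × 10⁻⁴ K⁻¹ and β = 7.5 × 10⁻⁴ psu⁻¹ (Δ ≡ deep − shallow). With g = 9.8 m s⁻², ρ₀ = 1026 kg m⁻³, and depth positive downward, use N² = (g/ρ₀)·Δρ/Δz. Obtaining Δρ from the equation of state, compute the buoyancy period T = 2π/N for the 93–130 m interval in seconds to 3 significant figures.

ΔT = +8.8 K, ΔS = +3.07 psu (deep − shallow).
Δρ/ρ₀ = −αΔT + βΔS = -9.68 × 10⁻⁴ + 2.3025 × 10⁻³ = 1.3345 × 10⁻³, so Δρ ≈ 1.369 kg m⁻³.
N² = (g/ρ₀)·Δρ/Δz = g·(Δρ/ρ₀)/Δz = 9.8 × 1.3345 × 10⁻³ / 37 = 3.5346 × 10⁻⁴ s⁻².
N = √(3.5346 × 10⁻⁴) = 0.018801 rad s⁻¹ → T = 2π/N = 334.19 s ≈ 334 s.

334 s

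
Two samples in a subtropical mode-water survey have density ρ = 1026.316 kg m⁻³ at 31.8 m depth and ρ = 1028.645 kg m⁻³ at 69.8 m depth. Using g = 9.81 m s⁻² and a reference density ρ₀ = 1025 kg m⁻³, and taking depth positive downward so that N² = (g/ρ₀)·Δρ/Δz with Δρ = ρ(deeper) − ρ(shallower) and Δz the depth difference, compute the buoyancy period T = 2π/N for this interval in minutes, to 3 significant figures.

Δρ = 1028.645 − 1026.316 = 2.329 kg m⁻³ over Δz = 69.8 − 31.8 = 38 m.
N² = (9.81/1025) × (2.329/38) = 5.8659 × 10⁻⁴ s⁻².
N = √(5.8659 × 10⁻⁴) = 0.024220 rad s⁻¹, so T = 2π/N = 259.42 s = 4.3237 min ≈ 4.32 min.

4.32 min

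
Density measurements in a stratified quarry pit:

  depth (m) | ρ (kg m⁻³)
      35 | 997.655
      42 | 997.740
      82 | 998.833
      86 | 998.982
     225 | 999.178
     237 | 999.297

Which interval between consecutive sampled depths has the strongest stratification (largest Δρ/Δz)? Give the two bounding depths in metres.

82–86 m

Compute the density gradient over each adjacent pair:
  35–42 m: Δρ/Δz = 0.085/7 = 0.012 kg m⁻⁴
  42–82 m: Δρ/Δz = 1.093/40 = 0.027 kg m⁻⁴
  82–86 m: Δρ/Δz = 0.149/4 = 0.037 kg m⁻⁴
  86–225 m: Δρ/Δz = 0.196/139 = 1.4 × 10⁻³ kg m⁻⁴
  225–237 m: Δρ/Δz = 0.119/12 = 9.9 × 10⁻³ kg m⁻⁴
The largest gradient is in the 82–86 m interval — the pycnocline.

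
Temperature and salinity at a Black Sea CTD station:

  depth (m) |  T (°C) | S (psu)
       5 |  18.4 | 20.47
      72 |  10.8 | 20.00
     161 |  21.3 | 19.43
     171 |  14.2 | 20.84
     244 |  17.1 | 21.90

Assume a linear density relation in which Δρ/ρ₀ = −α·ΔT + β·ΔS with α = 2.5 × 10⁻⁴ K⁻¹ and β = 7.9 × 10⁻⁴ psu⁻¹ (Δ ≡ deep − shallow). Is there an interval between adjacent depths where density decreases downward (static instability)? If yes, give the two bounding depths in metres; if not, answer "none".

Evaluate Δρ/ρ₀ = −αΔT + βΔS across each adjacent pair:
  5–72 m: −αΔT+βΔS = −(2.5 × 10⁻⁴)(-7.6)+(7.9 × 10⁻⁴)(-0.47) = 1.5 × 10⁻³ → stable
  72–161 m: −αΔT+βΔS = −(2.5 × 10⁻⁴)(+10.5)+(7.9 × 10⁻⁴)(-0.57) = -3.1 × 10⁻³ → UNSTABLE
  161–171 m: −αΔT+βΔS = −(2.5 × 10⁻⁴)(-7.1)+(7.9 × 10⁻⁴)(+1.41) = 2.9 × 10⁻³ → stable
  171–244 m: −αΔT+βΔS = −(2.5 × 10⁻⁴)(+2.9)+(7.9 × 10⁻⁴)(+1.06) = 1.1 × 10⁻⁴ → stable
The 72–161 m interval has Δρ < 0: lighter water underlies denser water.

72–161 m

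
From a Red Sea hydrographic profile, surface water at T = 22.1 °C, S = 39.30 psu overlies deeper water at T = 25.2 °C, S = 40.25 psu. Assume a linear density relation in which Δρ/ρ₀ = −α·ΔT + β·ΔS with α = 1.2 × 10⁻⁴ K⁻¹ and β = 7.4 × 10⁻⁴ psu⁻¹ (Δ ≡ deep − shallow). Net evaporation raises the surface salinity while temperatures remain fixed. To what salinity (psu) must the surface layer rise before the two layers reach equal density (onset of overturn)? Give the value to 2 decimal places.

Neutral buoyancy requires −α(T_deep − T_surf) + β(S_deep − S_surf′) = 0.
S_surf′ = S_deep − (α/β)·ΔT = 40.25 − (1.2 × 10⁻⁴/7.4 × 10⁻⁴)·(+3.1) = 39.7473 psu.
Increase required: 39.7473 − 39.30 = 0.4473 psu.

39.75 psu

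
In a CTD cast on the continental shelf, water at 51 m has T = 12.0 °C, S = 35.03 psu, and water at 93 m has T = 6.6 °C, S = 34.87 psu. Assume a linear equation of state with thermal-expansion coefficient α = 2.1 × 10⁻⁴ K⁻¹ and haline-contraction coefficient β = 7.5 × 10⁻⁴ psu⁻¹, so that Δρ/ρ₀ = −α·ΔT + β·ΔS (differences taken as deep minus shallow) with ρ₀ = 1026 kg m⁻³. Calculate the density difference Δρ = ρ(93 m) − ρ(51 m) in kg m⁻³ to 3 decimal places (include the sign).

+1.040 kg m⁻³

ΔT = -5.4 K, ΔS = -0.16 psu (deep − shallow).
Δρ/ρ₀ = −(2.1 × 10⁻⁴)(-5.4) + (7.5 × 10⁻⁴)(-0.16) = 1.014 × 10⁻³.
Δρ = 1026 × (1.014 × 10⁻³) = +1.040 kg m⁻³.
Positive Δρ: denser below, stable.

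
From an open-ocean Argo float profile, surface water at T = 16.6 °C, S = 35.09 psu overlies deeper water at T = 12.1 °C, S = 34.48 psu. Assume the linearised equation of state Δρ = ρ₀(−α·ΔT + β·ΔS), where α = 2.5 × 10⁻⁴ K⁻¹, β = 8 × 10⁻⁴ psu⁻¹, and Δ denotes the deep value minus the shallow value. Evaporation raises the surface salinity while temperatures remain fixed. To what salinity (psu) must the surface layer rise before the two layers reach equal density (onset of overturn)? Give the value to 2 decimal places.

35.89 psu

Neutral buoyancy requires −α(T_deep − T_surf) + β(S_deep − S_surf′) = 0.
S_surf′ = S_deep − (α/β)·ΔT = 34.48 − (2.5 × 10⁻⁴/8 × 10⁻⁴)·(-4.5) = 35.8862 psu.
Increase required: 35.8862 − 35.09 = 0.7962 psu.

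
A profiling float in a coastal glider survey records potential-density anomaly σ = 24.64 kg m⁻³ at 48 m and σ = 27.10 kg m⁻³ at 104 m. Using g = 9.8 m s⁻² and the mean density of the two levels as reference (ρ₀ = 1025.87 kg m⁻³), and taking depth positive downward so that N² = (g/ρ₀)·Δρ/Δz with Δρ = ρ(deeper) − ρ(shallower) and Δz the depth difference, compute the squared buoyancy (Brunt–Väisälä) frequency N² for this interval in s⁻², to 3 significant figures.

Δρ = 1027.10 − 1024.64 = 2.46 kg m⁻³ over Δz = 104 − 48 = 56 m.
N² = (9.8/1025.87) × (2.46/56) = 4.1964 × 10⁻⁴ s⁻² ≈ 4.20 × 10⁻⁴ s⁻².

4.20 × 10⁻⁴ s⁻²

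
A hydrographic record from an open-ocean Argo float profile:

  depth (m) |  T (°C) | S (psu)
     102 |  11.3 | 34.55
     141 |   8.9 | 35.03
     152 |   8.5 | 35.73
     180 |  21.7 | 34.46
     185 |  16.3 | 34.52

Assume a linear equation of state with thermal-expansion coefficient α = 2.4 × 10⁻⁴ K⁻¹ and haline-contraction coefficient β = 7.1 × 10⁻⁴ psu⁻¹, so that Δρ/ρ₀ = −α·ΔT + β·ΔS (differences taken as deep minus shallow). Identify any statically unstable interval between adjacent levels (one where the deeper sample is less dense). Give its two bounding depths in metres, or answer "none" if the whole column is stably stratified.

Evaluate Δρ/ρ₀ = −αΔT + βΔS across each adjacent pair:
  102–141 m: −αΔT+βΔS = −(2.4 × 10⁻⁴)(-2.4)+(7.1 × 10⁻⁴)(+0.48) = 9.2 × 10⁻⁴ → stable
  141–152 m: −αΔT+βΔS = −(2.4 × 10⁻⁴)(-0.4)+(7.1 × 10⁻⁴)(+0.70) = 5.9 × 10⁻⁴ → stable
  152–180 m: −αΔT+βΔS = −(2.4 × 10⁻⁴)(+13.2)+(7.1 × 10⁻⁴)(-1.27) = -4.1 × 10⁻³ → UNSTABLE
  180–185 m: −αΔT+βΔS = −(2.4 × 10⁻⁴)(-5.4)+(7.1 × 10⁻⁴)(+0.06) = 1.3 × 10⁻³ → stable
The 152–180 m interval has Δρ < 0: lighter water underlies denser water.

152–180 m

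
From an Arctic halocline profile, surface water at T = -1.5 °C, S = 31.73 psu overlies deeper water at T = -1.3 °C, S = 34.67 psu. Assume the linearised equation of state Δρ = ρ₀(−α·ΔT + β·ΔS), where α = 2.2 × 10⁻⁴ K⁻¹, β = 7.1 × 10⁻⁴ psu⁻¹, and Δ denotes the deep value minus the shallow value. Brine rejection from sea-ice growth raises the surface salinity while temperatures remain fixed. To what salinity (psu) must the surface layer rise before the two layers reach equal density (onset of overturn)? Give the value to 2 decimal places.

34.61 psu

Neutral buoyancy requires −α(T_deep − T_surf) + β(S_deep − S_surf′) = 0.
S_surf′ = S_deep − (α/β)·ΔT = 34.67 − (2.2 × 10⁻⁴/7.1 × 10⁻⁴)·(+0.2) = 34.6080 psu.
Increase required: 34.6080 − 31.73 = 2.8780 psu.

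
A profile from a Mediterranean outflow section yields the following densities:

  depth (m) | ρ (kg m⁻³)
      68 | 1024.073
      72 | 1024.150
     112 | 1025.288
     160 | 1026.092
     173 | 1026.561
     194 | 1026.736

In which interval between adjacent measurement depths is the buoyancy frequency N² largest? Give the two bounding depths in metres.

Compute the density gradient over each adjacent pair:
  68–72 m: Δρ/Δz = 0.077/4 = 0.019 kg m⁻⁴
  72–112 m: Δρ/Δz = 1.138/40 = 0.028 kg m⁻⁴
  112–160 m: Δρ/Δz = 0.804/48 = 0.017 kg m⁻⁴
  160–173 m: Δρ/Δz = 0.469/13 = 0.036 kg m⁻⁴
  173–194 m: Δρ/Δz = 0.175/21 = 8.3 × 10⁻³ kg m⁻⁴
The largest gradient is in the 160–173 m interval — the pycnocline.

160–173 m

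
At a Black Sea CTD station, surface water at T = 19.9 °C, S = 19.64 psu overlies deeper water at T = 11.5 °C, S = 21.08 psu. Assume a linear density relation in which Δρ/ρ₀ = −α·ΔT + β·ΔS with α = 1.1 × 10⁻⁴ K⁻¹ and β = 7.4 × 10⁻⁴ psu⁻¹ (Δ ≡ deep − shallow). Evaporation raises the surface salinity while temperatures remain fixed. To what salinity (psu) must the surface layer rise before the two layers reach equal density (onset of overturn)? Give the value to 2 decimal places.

Neutral buoyancy requires −α(T_deep − T_surf) + β(S_deep − S_surf′) = 0.
S_surf′ = S_deep − (α/β)·ΔT = 21.08 − (1.1 × 10⁻⁴/7.4 × 10⁻⁴)·(-8.4) = 22.3286 psu.
Increase required: 22.3286 − 19.64 = 2.6886 psu.

22.33 psu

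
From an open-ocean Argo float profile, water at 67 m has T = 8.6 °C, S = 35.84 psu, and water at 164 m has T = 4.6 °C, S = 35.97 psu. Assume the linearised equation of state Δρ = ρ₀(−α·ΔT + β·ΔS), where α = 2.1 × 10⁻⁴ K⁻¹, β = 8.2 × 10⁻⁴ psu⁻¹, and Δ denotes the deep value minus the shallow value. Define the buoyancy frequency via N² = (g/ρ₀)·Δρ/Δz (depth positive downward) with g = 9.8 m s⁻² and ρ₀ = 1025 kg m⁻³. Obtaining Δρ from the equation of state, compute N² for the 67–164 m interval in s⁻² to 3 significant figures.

9.56 × 10⁻⁵ s⁻²

ΔT = -4.0 K, ΔS = +0.13 psu (deep − shallow).
Δρ/ρ₀ = −αΔT + βΔS = 8.40 × 10⁻⁴ + 1.066 × 10⁻⁴ = 9.466 × 10⁻⁴, so Δρ ≈ 0.9703 kg m⁻³.
N² = (g/ρ₀)·Δρ/Δz = g·(Δρ/ρ₀)/Δz = 9.8 × 9.466 × 10⁻⁴ / 97 = 9.5636 × 10⁻⁵ s⁻² ≈ 9.56 × 10⁻⁵ s⁻².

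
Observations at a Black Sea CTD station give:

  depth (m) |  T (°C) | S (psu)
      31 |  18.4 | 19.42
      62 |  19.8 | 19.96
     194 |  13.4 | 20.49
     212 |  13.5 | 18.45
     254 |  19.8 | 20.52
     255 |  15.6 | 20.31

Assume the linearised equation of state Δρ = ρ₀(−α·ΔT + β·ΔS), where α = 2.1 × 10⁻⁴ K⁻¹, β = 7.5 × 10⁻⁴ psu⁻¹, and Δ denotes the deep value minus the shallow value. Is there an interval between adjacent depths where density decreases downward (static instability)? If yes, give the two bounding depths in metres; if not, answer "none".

194–212 m

Evaluate Δρ/ρ₀ = −αΔT + βΔS across each adjacent pair:
  31–62 m: −αΔT+βΔS = −(2.1 × 10⁻⁴)(+1.4)+(7.5 × 10⁻⁴)(+0.54) = 1.1 × 10⁻⁴ → stable
  62–194 m: −αΔT+βΔS = −(2.1 × 10⁻⁴)(-6.4)+(7.5 × 10⁻⁴)(+0.53) = 1.7 × 10⁻³ → stable
  194–212 m: −αΔT+βΔS = −(2.1 × 10⁻⁴)(+0.1)+(7.5 × 10⁻⁴)(-2.04) = -1.6 × 10⁻³ → UNSTABLE
  212–254 m: −αΔT+βΔS = −(2.1 × 10⁻⁴)(+6.3)+(7.5 × 10⁻⁴)(+2.07) = 2.3 × 10⁻⁴ → stable
  254–255 m: −αΔT+βΔS = −(2.1 × 10⁻⁴)(-4.2)+(7.5 × 10⁻⁴)(-0.21) = 7.2 × 10⁻⁴ → stable
The 194–212 m interval has Δρ < 0: lighter water underlies denser water.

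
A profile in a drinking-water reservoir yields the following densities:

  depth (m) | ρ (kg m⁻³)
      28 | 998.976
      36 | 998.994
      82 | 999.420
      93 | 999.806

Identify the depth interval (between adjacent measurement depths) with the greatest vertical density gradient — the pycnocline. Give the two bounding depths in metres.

Compute the density gradient over each adjacent pair:
  28–36 m: Δρ/Δz = 0.018/8 = 2.2 × 10⁻³ kg m⁻⁴
  36–82 m: Δρ/Δz = 0.426/46 = 9.3 × 10⁻³ kg m⁻⁴
  82–93 m: Δρ/Δz = 0.386/11 = 0.035 kg m⁻⁴
The largest gradient is in the 82–93 m interval — the pycnocline.

82–93 m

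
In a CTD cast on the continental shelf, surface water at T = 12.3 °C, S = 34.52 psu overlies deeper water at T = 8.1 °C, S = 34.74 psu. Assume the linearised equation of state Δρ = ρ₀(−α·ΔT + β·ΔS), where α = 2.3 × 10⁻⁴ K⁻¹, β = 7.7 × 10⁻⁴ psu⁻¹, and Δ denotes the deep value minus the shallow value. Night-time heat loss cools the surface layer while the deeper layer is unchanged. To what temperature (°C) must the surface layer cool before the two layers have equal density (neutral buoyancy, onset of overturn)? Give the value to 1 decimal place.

7.4 °C

Neutral buoyancy requires Δρ = 0, i.e. −α(T_deep − T_surf′) + β(S_deep − S_surf) = 0.
T_surf′ = T_deep − (β/α)·ΔS = 8.1 − (7.7 × 10⁻⁴/2.3 × 10⁻⁴)·(+0.22) = 7.363 °C.
Cooling required: 12.3 − (7.363) = 4.937 °C.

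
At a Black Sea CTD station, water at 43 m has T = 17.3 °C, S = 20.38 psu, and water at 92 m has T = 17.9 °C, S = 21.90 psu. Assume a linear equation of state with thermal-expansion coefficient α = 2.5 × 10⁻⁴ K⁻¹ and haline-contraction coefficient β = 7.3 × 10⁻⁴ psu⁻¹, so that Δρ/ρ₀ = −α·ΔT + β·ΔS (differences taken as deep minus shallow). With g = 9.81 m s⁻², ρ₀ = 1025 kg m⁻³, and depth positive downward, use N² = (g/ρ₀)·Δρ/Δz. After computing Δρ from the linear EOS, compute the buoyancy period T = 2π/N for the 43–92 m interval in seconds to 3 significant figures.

ΔT = +0.6 K, ΔS = +1.52 psu (deep − shallow).
Δρ/ρ₀ = −αΔT + βΔS = -1.50 × 10⁻⁴ + 1.1096 × 10⁻³ = 9.596 × 10⁻⁴, so Δρ ≈ 0.9836 kg m⁻³.
N² = (g/ρ₀)·Δρ/Δz = g·(Δρ/ρ₀)/Δz = 9.81 × 9.596 × 10⁻⁴ / 49 = 1.9212 × 10⁻⁴ s⁻².
N = √(1.9212 × 10⁻⁴) = 0.013861 rad s⁻¹ → T = 2π/N = 453.30 s ≈ 453 s.

453 s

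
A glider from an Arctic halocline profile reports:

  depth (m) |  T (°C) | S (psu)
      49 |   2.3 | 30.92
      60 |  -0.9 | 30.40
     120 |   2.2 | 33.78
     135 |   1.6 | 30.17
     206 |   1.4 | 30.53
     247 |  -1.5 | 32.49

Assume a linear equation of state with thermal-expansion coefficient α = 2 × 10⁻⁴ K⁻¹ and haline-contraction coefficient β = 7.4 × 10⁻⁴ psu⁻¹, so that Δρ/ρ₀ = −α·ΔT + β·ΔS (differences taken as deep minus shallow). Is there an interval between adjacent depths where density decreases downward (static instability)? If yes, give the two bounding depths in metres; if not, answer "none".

Evaluate Δρ/ρ₀ = −αΔT + βΔS across each adjacent pair:
  49–60 m: −αΔT+βΔS = −(2 × 10⁻⁴)(-3.2)+(7.4 × 10⁻⁴)(-0.52) = 2.6 × 10⁻⁴ → stable
  60–120 m: −αΔT+βΔS = −(2 × 10⁻⁴)(+3.1)+(7.4 × 10⁻⁴)(+3.38) = 1.9 × 10⁻³ → stable
  120–135 m: −αΔT+βΔS = −(2 × 10⁻⁴)(-0.6)+(7.4 × 10⁻⁴)(-3.61) = -2.6 × 10⁻³ → UNSTABLE
  135–206 m: −αΔT+βΔS = −(2 × 10⁻⁴)(-0.2)+(7.4 × 10⁻⁴)(+0.36) = 3.1 × 10⁻⁴ → stable
  206–247 m: −αΔT+βΔS = −(2 × 10⁻⁴)(-2.9)+(7.4 × 10⁻⁴)(+1.96) = 2.0 × 10⁻³ → stable
The 120–135 m interval has Δρ < 0: lighter water underlies denser water.

120–135 m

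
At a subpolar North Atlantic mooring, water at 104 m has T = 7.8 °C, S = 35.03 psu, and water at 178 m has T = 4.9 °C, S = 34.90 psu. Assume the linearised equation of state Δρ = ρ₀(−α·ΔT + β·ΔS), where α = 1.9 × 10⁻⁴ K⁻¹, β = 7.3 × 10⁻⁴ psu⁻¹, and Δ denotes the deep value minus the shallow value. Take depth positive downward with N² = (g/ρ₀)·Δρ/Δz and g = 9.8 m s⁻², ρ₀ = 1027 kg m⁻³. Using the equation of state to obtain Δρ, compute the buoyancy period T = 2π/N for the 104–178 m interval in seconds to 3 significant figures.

808 s

ΔT = -2.9 K, ΔS = -0.13 psu (deep − shallow).
Δρ/ρ₀ = −αΔT + βΔS = 5.51 × 10⁻⁴ − 9.49 × 10⁻⁵ = 4.561 × 10⁻⁴, so Δρ ≈ 0.4684 kg m⁻³.
N² = (g/ρ₀)·Δρ/Δz = g·(Δρ/ρ₀)/Δz = 9.8 × 4.561 × 10⁻⁴ / 74 = 6.0402 × 10⁻⁵ s⁻².
N = √(6.0402 × 10⁻⁵) = 7.7719 × 10⁻³ rad s⁻¹ → T = 2π/N = 808.45 s ≈ 808 s.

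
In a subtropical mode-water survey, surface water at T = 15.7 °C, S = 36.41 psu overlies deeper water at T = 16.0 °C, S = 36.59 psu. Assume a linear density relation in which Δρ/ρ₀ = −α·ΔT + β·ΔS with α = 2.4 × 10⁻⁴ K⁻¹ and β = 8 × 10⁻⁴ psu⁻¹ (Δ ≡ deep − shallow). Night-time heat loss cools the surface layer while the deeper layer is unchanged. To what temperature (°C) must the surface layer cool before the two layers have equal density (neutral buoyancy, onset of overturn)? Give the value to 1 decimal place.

15.4 °C

Neutral buoyancy requires Δρ = 0, i.e. −α(T_deep − T_surf′) + β(S_deep − S_surf) = 0.
T_surf′ = T_deep − (β/α)·ΔS = 16.0 − (8 × 10⁻⁴/2.4 × 10⁻⁴)·(+0.18) = 15.400 °C.
Cooling required: 15.7 − (15.400) = 0.300 °C.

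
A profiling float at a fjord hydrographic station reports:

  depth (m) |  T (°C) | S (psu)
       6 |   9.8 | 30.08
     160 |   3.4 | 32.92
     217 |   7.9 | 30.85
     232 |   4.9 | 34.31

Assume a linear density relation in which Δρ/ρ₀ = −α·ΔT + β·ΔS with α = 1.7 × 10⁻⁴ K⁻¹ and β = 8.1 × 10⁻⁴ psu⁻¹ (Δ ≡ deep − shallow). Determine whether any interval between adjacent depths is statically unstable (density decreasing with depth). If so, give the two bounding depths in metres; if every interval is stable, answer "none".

160–217 m

Evaluate Δρ/ρ₀ = −αΔT + βΔS across each adjacent pair:
  6–160 m: −αΔT+βΔS = −(1.7 × 10⁻⁴)(-6.4)+(8.1 × 10⁻⁴)(+2.84) = 3.4 × 10⁻³ → stable
  160–217 m: −αΔT+βΔS = −(1.7 × 10⁻⁴)(+4.5)+(8.1 × 10⁻⁴)(-2.07) = -2.4 × 10⁻³ → UNSTABLE
  217–232 m: −αΔT+βΔS = −(1.7 × 10⁻⁴)(-3.0)+(8.1 × 10⁻⁴)(+3.46) = 3.3 × 10⁻³ → stable
The 160–217 m interval has Δρ < 0: lighter water underlies denser water.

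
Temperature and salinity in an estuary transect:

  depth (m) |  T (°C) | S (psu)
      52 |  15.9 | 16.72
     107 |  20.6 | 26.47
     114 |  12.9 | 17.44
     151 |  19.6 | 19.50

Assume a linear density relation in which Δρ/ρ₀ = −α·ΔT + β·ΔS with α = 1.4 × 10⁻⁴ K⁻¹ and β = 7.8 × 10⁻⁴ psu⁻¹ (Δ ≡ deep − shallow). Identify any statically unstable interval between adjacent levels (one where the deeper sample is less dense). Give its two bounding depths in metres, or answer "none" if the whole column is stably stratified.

Evaluate Δρ/ρ₀ = −αΔT + βΔS across each adjacent pair:
  52–107 m: −αΔT+βΔS = −(1.4 × 10⁻⁴)(+4.7)+(7.8 × 10⁻⁴)(+9.75) = 6.9 × 10⁻³ → stable
  107–114 m: −αΔT+βΔS = −(1.4 × 10⁻⁴)(-7.7)+(7.8 × 10⁻⁴)(-9.03) = -6.0 × 10⁻³ → UNSTABLE
  114–151 m: −αΔT+βΔS = −(1.4 × 10⁻⁴)(+6.7)+(7.8 × 10⁻⁴)(+2.06) = 6.7 × 10⁻⁴ → stable
The 107–114 m interval has Δρ < 0: lighter water underlies denser water.

107–114 m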